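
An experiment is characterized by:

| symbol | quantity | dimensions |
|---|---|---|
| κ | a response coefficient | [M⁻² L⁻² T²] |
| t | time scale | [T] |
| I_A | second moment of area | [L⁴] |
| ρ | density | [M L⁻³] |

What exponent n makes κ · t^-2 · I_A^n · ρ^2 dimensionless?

2

Balance the L exponent: (4)·n from I_A, plus (-2) − 2·(0) + 2·(-3) = -8 from the rest, must sum to zero.
4n − 8 = 0, so n = 2.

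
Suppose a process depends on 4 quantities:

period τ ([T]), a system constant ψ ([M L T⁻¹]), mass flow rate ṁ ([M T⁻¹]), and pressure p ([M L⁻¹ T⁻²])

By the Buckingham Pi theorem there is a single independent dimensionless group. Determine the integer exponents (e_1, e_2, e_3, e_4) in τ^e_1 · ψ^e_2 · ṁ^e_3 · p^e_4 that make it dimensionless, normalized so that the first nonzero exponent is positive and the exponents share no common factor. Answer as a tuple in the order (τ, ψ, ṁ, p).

M: e_1·(0) + e_2·(1) + e_3·(1) + e_4·(1) = 0
L: e_1·(0) + e_2·(1) + e_3·(0) + e_4·(-1) = 0
T: e_1·(1) + e_2·(-1) + e_3·(-1) + e_4·(-2) = 0
Solving this homogeneous linear system for the smallest-integer solution (first nonzero entry positive) gives (1, 1, -2, 1).

(1, 1, -2, 1)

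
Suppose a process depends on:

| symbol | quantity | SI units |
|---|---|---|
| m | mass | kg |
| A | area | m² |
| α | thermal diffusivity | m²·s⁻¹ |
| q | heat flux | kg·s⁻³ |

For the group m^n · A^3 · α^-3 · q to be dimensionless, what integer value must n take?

-1

Balance the M exponent: (1)·n from m, plus 3·(0) − 3·(0) + (1) = 1 from the rest, must sum to zero.
n + 1 = 0, so n = -1.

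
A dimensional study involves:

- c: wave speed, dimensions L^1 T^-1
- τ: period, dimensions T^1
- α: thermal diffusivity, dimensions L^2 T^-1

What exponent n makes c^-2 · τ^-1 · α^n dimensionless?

Balance the L exponent: (2)·n from α, plus −2·(1) − (0) = -2 from the rest, must sum to zero.
2n − 2 = 0, so n = 1.

1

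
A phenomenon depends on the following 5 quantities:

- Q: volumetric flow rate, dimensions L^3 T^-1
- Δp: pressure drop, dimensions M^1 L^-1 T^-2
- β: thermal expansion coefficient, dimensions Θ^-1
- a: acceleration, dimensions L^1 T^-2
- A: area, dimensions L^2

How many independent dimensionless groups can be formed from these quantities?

1

There are 5 variables and 4 base dimensions (M, L, T, Θ).
The dimension matrix has rank 4.
Independent dimensionless groups: 5 − 4 = 1.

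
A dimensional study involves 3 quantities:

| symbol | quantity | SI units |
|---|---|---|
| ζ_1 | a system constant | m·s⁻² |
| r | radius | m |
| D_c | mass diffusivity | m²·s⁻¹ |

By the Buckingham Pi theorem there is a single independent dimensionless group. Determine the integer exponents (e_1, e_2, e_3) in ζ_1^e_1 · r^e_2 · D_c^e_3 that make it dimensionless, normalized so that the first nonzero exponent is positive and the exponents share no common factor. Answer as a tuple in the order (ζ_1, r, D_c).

L: e_1·(1) + e_2·(1) + e_3·(2) = 0
T: e_1·(-2) + e_2·(0) + e_3·(-1) = 0
Solving this homogeneous linear system for the smallest-integer solution (first nonzero entry positive) gives (1, 3, -2).

(1, 3, -2)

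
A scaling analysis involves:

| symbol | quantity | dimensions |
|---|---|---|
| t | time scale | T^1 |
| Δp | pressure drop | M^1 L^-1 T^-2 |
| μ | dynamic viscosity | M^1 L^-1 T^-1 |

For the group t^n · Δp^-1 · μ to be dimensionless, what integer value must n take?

-1

Balance the T exponent: (1)·n from t, plus −(-2) + (-1) = 1 from the rest, must sum to zero.
n + 1 = 0, so n = -1.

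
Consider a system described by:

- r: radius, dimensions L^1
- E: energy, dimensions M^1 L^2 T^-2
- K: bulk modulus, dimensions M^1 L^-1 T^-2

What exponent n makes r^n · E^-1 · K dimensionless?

3

Balance the L exponent: (1)·n from r, plus −(2) + (-1) = -3 from the rest, must sum to zero.
n − 3 = 0, so n = 3.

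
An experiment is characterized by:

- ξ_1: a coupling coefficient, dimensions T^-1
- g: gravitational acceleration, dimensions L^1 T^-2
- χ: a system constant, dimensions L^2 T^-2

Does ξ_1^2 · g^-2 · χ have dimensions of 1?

yes

Sum the exponent of each base dimension across the product:
  L: 2·[ξ_1]_L − 2·[g]_L + [χ]_L = 2·(0) − 2·(1) + (2) = 0
  T: 2·[ξ_1]_T − 2·[g]_T + [χ]_T = 2·(-1) − 2·(-2) + (-2) = 0
All base exponents vanish — dimensionless.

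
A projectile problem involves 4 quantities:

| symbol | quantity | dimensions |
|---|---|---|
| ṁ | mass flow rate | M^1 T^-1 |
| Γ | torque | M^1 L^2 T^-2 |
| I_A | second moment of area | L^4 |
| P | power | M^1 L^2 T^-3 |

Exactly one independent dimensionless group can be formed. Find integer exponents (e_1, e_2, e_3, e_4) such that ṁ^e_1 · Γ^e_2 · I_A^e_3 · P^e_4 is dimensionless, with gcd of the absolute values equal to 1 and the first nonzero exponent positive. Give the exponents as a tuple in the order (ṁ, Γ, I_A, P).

M: e_1·(1) + e_2·(1) + e_3·(0) + e_4·(1) = 0
L: e_1·(0) + e_2·(2) + e_3·(4) + e_4·(2) = 0
T: e_1·(-1) + e_2·(-2) + e_3·(0) + e_4·(-3) = 0
Solving this homogeneous linear system for the smallest-integer solution (first nonzero entry positive) gives (2, -4, 1, 2).

(2, -4, 1, 2)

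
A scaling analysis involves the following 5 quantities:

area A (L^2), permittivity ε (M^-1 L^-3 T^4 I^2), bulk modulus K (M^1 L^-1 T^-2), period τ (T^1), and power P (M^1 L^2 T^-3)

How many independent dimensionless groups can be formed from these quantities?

There are 5 variables and 4 base dimensions (M, L, T, I).
The dimension matrix has rank 4.
Independent dimensionless groups: 5 − 4 = 1.

1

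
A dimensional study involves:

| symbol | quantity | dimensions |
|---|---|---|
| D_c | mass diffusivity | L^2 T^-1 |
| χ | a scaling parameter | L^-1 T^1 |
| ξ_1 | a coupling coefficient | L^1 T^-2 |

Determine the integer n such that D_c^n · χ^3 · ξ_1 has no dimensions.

1

Balance the L exponent: (2)·n from D_c, plus 3·(-1) + (1) = -2 from the rest, must sum to zero.
2n − 2 = 0, so n = 1.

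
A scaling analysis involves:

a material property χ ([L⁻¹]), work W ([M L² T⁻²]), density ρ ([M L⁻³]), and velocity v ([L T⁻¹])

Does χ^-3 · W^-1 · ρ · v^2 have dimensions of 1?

yes

Sum the exponent of each base dimension across the product:
  M: −3·[χ]_M − [W]_M + [ρ]_M + 2·[v]_M = −3·(0) − (1) + (1) + 2·(0) = 0
  L: −3·[χ]_L − [W]_L + [ρ]_L + 2·[v]_L = −3·(-1) − (2) + (-3) + 2·(1) = 0
  T: −3·[χ]_T − [W]_T + [ρ]_T + 2·[v]_T = −3·(0) − (-2) + (0) + 2·(-1) = 0
All base exponents vanish — dimensionless.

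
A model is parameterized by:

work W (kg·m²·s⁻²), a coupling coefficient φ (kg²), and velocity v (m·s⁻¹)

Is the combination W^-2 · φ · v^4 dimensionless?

yes

Sum the exponent of each base dimension across the product:
  M: −2·[W]_M + [φ]_M + 4·[v]_M = −2·(1) + (2) + 4·(0) = 0
  L: −2·[W]_L + [φ]_L + 4·[v]_L = −2·(2) + (0) + 4·(1) = 0
  T: −2·[W]_T + [φ]_T + 4·[v]_T = −2·(-2) + (0) + 4·(-1) = 0
All base exponents vanish — dimensionless.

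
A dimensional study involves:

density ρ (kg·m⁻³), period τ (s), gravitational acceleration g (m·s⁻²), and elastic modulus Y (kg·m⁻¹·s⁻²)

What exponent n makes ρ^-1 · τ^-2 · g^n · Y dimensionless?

-2

Balance the L exponent: (1)·n from g, plus −(-3) − 2·(0) + (-1) = 2 from the rest, must sum to zero.
n + 2 = 0, so n = -2.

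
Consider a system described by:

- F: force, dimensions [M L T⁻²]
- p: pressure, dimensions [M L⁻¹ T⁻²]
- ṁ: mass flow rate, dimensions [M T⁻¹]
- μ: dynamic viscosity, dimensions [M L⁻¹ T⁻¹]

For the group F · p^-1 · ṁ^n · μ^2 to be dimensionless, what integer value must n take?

-2

Balance the M exponent: (1)·n from ṁ, plus (1) − (1) + 2·(1) = 2 from the rest, must sum to zero.
n + 2 = 0, so n = -2.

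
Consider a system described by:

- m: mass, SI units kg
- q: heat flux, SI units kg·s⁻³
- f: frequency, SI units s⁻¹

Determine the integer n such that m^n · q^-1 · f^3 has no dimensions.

1

Balance the M exponent: (1)·n from m, plus −(1) + 3·(0) = -1 from the rest, must sum to zero.
n − 1 = 0, so n = 1.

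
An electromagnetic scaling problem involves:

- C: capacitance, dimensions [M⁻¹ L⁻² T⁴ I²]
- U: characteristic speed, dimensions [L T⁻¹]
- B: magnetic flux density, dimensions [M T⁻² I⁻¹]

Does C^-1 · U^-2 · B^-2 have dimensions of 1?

no

Sum the exponent of each base dimension across the product:
  M: −[C]_M − 2·[U]_M − 2·[B]_M = −(-1) − 2·(0) − 2·(1) = -1
  L: −[C]_L − 2·[U]_L − 2·[B]_L = −(-2) − 2·(1) − 2·(0) = 0
  T: −[C]_T − 2·[U]_T − 2·[B]_T = −(4) − 2·(-1) − 2·(-2) = 2
  I: −[C]_I − 2·[U]_I − 2·[B]_I = −(2) − 2·(0) − 2·(-1) = 0
Net dimensions [M⁻¹ T²] ≠ [1] — not dimensionless.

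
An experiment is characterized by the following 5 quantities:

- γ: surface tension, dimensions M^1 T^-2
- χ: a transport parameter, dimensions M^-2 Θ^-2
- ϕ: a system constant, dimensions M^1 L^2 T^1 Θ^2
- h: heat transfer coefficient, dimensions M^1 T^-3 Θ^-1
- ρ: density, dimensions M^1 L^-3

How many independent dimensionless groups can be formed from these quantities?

1

There are 5 variables and 4 base dimensions (M, L, T, Θ).
The dimension matrix has rank 4.
Independent dimensionless groups: 5 − 4 = 1.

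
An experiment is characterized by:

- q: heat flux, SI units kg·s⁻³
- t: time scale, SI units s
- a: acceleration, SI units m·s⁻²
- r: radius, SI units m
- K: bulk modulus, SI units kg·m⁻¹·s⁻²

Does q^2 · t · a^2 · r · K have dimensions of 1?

no

Sum the exponent of each base dimension across the product:
  M: 2·[q]_M + [t]_M + 2·[a]_M + [r]_M + [K]_M = 2·(1) + (0) + 2·(0) + (0) + (1) = 3
  L: 2·[q]_L + [t]_L + 2·[a]_L + [r]_L + [K]_L = 2·(0) + (0) + 2·(1) + (1) + (-1) = 2
  T: 2·[q]_T + [t]_T + 2·[a]_T + [r]_T + [K]_T = 2·(-3) + (1) + 2·(-2) + (0) + (-2) = -11
Net dimensions [M³ L² T⁻¹¹] ≠ [1] — not dimensionless.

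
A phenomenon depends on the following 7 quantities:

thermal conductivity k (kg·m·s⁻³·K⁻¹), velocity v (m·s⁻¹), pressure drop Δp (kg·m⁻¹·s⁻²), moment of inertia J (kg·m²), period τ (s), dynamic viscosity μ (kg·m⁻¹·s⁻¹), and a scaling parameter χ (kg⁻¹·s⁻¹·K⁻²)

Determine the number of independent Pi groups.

There are 7 variables and 4 base dimensions (M, L, T, Θ).
The dimension matrix has rank 4.
Independent dimensionless groups: 7 − 4 = 3.

3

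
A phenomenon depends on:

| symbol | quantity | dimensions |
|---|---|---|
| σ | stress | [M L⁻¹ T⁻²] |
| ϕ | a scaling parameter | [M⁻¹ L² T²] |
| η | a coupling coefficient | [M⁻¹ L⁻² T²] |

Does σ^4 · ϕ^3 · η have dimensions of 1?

yes

Sum the exponent of each base dimension across the product:
  M: 4·[σ]_M + 3·[ϕ]_M + [η]_M = 4·(1) + 3·(-1) + (-1) = 0
  L: 4·[σ]_L + 3·[ϕ]_L + [η]_L = 4·(-1) + 3·(2) + (-2) = 0
  T: 4·[σ]_T + 3·[ϕ]_T + [η]_T = 4·(-2) + 3·(2) + (2) = 0
All base exponents vanish — dimensionless.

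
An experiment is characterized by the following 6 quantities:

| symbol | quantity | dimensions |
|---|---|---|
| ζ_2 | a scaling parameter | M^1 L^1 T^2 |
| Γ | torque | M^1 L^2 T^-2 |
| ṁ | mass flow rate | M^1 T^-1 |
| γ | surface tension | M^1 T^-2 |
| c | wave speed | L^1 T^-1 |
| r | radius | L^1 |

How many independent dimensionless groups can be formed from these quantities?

3

There are 6 variables and 3 base dimensions (M, L, T).
The dimension matrix has rank 3.
Independent dimensionless groups: 6 − 3 = 3.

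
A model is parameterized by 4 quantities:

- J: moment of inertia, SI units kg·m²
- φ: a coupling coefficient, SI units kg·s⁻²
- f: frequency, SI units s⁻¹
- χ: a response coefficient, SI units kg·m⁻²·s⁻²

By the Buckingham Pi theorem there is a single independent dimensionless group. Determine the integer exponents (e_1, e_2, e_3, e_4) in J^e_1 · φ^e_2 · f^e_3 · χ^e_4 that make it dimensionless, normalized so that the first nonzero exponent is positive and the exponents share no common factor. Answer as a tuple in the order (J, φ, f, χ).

M: e_1·(1) + e_2·(1) + e_3·(0) + e_4·(1) = 0
L: e_1·(2) + e_2·(0) + e_3·(0) + e_4·(-2) = 0
T: e_1·(0) + e_2·(-2) + e_3·(-1) + e_4·(-2) = 0
Solving this homogeneous linear system for the smallest-integer solution (first nonzero entry positive) gives (1, -2, 2, 1).

(1, -2, 2, 1)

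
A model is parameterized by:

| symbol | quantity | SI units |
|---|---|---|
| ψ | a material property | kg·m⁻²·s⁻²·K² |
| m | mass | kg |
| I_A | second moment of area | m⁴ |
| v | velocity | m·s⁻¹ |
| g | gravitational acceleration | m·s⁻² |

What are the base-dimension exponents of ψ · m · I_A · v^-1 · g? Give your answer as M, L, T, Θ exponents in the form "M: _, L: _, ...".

Collect each base-dimension exponent across the product:
  M: (1) + (1) + (0) − (0) + (0) = 2
  L: (-2) + (0) + (4) − (1) + (1) = 2
  T: (-2) + (0) + (0) − (-1) + (-2) = -3
  Θ: (2) + (0) + (0) − (0) + (0) = 2
So the dimensions are [M² L² T⁻³ Θ²].

M: 2, L: 2, T: -3, Θ: 2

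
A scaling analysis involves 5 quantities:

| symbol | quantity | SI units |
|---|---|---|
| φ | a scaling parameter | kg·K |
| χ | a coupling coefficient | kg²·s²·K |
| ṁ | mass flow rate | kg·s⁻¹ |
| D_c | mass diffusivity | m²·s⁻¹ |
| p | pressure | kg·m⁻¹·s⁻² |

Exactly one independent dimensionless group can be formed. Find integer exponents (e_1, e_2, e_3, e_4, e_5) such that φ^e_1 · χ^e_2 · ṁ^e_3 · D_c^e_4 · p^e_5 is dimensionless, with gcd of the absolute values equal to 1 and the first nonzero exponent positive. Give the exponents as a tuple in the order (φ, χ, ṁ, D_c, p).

(1, -1, 3, -1, -2)

M: e_1·(1) + e_2·(2) + e_3·(1) + e_4·(0) + e_5·(1) = 0
L: e_1·(0) + e_2·(0) + e_3·(0) + e_4·(2) + e_5·(-1) = 0
T: e_1·(0) + e_2·(2) + e_3·(-1) + e_4·(-1) + e_5·(-2) = 0
Θ: e_1·(1) + e_2·(1) + e_3·(0) + e_4·(0) + e_5·(0) = 0
Solving this homogeneous linear system for the smallest-integer solution (first nonzero entry positive) gives (1, -1, 3, -1, -2).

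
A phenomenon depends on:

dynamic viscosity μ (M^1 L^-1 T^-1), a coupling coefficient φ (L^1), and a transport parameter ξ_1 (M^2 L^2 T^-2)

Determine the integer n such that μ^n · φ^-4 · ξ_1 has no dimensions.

Balance the M exponent: (1)·n from μ, plus −4·(0) + (2) = 2 from the rest, must sum to zero.
n + 2 = 0, so n = -2.

-2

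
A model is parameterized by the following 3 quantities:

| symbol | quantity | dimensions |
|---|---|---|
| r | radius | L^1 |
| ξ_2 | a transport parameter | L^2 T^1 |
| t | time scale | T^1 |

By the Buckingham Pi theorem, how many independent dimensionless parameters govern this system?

There are 3 variables and 2 base dimensions (L, T).
The dimension matrix has rank 2.
Independent dimensionless groups: 3 − 2 = 1.

1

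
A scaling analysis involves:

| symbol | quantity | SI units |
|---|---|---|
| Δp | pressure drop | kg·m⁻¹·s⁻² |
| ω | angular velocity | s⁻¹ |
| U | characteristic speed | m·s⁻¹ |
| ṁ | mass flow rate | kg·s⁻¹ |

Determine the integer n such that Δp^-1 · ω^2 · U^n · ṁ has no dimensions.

Balance the L exponent: (1)·n from U, plus −(-1) + 2·(0) + (0) = 1 from the rest, must sum to zero.
n + 1 = 0, so n = -1.

-1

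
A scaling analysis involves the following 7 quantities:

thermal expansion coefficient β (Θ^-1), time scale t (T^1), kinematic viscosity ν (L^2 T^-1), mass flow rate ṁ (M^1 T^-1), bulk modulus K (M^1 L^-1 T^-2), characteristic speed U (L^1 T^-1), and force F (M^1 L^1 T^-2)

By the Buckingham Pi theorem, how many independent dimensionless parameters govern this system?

There are 7 variables and 4 base dimensions (M, L, T, Θ).
The dimension matrix has rank 4.
Independent dimensionless groups: 7 − 4 = 3.

3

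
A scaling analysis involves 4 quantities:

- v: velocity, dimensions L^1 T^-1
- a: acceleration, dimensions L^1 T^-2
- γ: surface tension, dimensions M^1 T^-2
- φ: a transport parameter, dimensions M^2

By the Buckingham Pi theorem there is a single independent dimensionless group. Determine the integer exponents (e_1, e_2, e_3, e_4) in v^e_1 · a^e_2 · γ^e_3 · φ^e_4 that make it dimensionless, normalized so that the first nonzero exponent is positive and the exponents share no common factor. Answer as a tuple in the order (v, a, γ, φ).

M: e_1·(0) + e_2·(0) + e_3·(1) + e_4·(2) = 0
L: e_1·(1) + e_2·(1) + e_3·(0) + e_4·(0) = 0
T: e_1·(-1) + e_2·(-2) + e_3·(-2) + e_4·(0) = 0
Solving this homogeneous linear system for the smallest-integer solution (first nonzero entry positive) gives (4, -4, 2, -1).

(4, -4, 2, -1)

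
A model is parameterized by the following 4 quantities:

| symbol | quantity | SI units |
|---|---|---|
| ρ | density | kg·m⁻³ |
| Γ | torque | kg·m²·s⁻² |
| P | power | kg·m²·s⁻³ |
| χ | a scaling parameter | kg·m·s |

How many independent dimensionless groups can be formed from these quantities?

1

There are 4 variables and 3 base dimensions (M, L, T).
The dimension matrix has rank 3.
Independent dimensionless groups: 4 − 3 = 1.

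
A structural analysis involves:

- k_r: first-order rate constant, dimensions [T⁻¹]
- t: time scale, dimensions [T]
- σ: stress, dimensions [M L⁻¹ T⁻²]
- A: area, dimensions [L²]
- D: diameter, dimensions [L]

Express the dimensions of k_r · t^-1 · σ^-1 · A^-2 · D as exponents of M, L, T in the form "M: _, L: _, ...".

M: -1, L: -2, T: 0

Collect each base-dimension exponent across the product:
  M: (0) − (0) − (1) − 2·(0) + (0) = -1
  L: (0) − (0) − (-1) − 2·(2) + (1) = -2
  T: (-1) − (1) − (-2) − 2·(0) + (0) = 0
So the dimensions are [M⁻¹ L⁻²].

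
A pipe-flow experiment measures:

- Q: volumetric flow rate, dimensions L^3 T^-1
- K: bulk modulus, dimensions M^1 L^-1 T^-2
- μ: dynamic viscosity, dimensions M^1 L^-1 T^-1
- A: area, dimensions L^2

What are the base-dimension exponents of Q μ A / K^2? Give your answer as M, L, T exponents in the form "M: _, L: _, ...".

M: -1, L: 6, T: 2

Collect each base-dimension exponent across the product:
  M: (0) − 2·(1) + (1) + (0) = -1
  L: (3) − 2·(-1) + (-1) + (2) = 6
  T: (-1) − 2·(-2) + (-1) + (0) = 2
So the dimensions are [M⁻¹ L⁶ T²].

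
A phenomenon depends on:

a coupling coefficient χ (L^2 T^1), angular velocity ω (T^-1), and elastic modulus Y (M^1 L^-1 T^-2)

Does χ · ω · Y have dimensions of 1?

no

Sum the exponent of each base dimension across the product:
  M: [χ]_M + [ω]_M + [Y]_M = (0) + (0) + (1) = 1
  L: [χ]_L + [ω]_L + [Y]_L = (2) + (0) + (-1) = 1
  T: [χ]_T + [ω]_T + [Y]_T = (1) + (-1) + (-2) = -2
Net dimensions [M L T⁻²] ≠ [1] — not dimensionless.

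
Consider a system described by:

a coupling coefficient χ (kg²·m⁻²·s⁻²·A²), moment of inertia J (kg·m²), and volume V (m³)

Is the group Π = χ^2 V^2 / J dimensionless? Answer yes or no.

no

Sum the exponent of each base dimension across the product:
  M: 2·[χ]_M − [J]_M + 2·[V]_M = 2·(2) − (1) + 2·(0) = 3
  L: 2·[χ]_L − [J]_L + 2·[V]_L = 2·(-2) − (2) + 2·(3) = 0
  T: 2·[χ]_T − [J]_T + 2·[V]_T = 2·(-2) − (0) + 2·(0) = -4
  I: 2·[χ]_I − [J]_I + 2·[V]_I = 2·(2) − (0) + 2·(0) = 4
Net dimensions [M³ T⁻⁴ I⁴] ≠ [1] — not dimensionless.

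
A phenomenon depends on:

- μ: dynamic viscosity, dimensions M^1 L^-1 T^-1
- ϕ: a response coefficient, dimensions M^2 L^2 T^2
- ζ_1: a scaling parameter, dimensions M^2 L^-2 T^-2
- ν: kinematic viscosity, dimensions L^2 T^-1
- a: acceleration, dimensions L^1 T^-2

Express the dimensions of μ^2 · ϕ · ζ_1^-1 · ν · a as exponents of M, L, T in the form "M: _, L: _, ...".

M: 2, L: 5, T: -1

Collect each base-dimension exponent across the product:
  M: 2·(1) + (2) − (2) + (0) + (0) = 2
  L: 2·(-1) + (2) − (-2) + (2) + (1) = 5
  T: 2·(-1) + (2) − (-2) + (-1) + (-2) = -1
So the dimensions are [M² L⁵ T⁻¹].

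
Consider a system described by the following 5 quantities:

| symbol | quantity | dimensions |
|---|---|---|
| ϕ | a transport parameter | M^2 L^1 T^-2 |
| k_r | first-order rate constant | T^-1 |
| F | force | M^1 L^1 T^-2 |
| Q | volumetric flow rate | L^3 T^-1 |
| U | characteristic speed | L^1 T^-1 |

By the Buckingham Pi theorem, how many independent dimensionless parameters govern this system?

2

There are 5 variables and 3 base dimensions (M, L, T).
The dimension matrix has rank 3.
Independent dimensionless groups: 5 − 3 = 2.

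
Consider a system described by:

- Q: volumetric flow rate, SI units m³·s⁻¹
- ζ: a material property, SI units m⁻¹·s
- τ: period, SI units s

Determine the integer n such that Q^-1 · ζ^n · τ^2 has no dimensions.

-3

Balance the L exponent: (-1)·n from ζ, plus −(3) + 2·(0) = -3 from the rest, must sum to zero.
−n − 3 = 0, so n = -3.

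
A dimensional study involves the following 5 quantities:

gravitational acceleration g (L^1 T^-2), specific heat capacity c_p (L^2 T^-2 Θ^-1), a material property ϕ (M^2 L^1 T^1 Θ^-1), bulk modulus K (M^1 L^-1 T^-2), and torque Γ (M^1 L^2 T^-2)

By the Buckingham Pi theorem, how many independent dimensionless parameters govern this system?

1

There are 5 variables and 4 base dimensions (M, L, T, Θ).
The dimension matrix has rank 4.
Independent dimensionless groups: 5 − 4 = 1.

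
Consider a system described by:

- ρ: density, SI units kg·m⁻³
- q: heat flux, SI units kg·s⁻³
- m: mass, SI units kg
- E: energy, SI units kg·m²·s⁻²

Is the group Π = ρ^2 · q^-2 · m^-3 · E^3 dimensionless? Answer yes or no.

yes

Sum the exponent of each base dimension across the product:
  M: 2·[ρ]_M − 2·[q]_M − 3·[m]_M + 3·[E]_M = 2·(1) − 2·(1) − 3·(1) + 3·(1) = 0
  L: 2·[ρ]_L − 2·[q]_L − 3·[m]_L + 3·[E]_L = 2·(-3) − 2·(0) − 3·(0) + 3·(2) = 0
  T: 2·[ρ]_T − 2·[q]_T − 3·[m]_T + 3·[E]_T = 2·(0) − 2·(-3) − 3·(0) + 3·(-2) = 0
  I: 2·[ρ]_I − 2·[q]_I − 3·[m]_I + 3·[E]_I = 2·(0) − 2·(0) − 3·(0) + 3·(0) = 0
All base exponents vanish — dimensionless.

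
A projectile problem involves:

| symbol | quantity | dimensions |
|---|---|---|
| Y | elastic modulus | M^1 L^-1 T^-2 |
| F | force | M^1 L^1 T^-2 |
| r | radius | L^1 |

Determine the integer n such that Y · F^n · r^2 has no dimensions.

-1

Balance the M exponent: (1)·n from F, plus (1) + 2·(0) = 1 from the rest, must sum to zero.
n + 1 = 0, so n = -1.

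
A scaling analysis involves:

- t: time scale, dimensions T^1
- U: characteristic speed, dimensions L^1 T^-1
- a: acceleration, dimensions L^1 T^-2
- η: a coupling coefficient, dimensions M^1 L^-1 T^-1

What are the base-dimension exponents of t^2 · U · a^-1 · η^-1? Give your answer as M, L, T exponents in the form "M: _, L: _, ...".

M: -1, L: 1, T: 4

Collect each base-dimension exponent across the product:
  M: 2·(0) + (0) − (0) − (1) = -1
  L: 2·(0) + (1) − (1) − (-1) = 1
  T: 2·(1) + (-1) − (-2) − (-1) = 4
So the dimensions are [M⁻¹ L T⁴].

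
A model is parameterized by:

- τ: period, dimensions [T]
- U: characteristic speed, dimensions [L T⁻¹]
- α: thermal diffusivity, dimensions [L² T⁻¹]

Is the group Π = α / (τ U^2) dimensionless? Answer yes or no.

yes

Sum the exponent of each base dimension across the product:
  L: −[τ]_L − 2·[U]_L + [α]_L = −(0) − 2·(1) + (2) = 0
  T: −[τ]_T − 2·[U]_T + [α]_T = −(1) − 2·(-1) + (-1) = 0
All base exponents vanish — dimensionless.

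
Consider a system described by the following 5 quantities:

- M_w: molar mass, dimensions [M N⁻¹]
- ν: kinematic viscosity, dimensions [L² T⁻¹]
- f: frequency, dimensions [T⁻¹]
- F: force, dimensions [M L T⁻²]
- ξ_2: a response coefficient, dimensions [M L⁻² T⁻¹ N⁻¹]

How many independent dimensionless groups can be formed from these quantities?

There are 5 variables and 4 base dimensions (M, L, T, N).
The dimension matrix has rank 4.
Independent dimensionless groups: 5 − 4 = 1.

1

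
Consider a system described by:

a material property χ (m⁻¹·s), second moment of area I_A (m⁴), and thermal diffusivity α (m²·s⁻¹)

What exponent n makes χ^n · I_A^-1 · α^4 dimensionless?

4

Balance the L exponent: (-1)·n from χ, plus −(4) + 4·(2) = 4 from the rest, must sum to zero.
−n + 4 = 0, so n = 4.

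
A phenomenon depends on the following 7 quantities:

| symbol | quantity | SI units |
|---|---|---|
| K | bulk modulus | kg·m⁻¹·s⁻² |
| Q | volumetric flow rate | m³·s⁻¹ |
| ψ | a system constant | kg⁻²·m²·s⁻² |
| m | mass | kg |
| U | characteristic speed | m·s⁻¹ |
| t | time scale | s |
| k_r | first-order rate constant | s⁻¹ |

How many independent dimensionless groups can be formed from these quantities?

4

There are 7 variables and 3 base dimensions (M, L, T).
The dimension matrix has rank 3.
Independent dimensionless groups: 7 − 3 = 4.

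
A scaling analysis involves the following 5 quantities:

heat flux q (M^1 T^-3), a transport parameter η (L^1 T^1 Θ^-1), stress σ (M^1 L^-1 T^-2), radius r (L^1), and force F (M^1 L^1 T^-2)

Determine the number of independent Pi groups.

1

There are 5 variables and 4 base dimensions (M, L, T, Θ).
The dimension matrix has rank 4.
Independent dimensionless groups: 5 − 4 = 1.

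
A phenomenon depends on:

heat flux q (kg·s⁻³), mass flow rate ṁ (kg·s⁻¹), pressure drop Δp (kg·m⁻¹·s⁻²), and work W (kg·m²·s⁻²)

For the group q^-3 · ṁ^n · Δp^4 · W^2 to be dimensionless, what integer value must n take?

-3

Balance the M exponent: (1)·n from ṁ, plus −3·(1) + 4·(1) + 2·(1) = 3 from the rest, must sum to zero.
n + 3 = 0, so n = -3.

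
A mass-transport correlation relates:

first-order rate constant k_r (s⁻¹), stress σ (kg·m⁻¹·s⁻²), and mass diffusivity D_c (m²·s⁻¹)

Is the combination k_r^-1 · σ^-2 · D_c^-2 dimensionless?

Sum the exponent of each base dimension across the product:
  M: −[k_r]_M − 2·[σ]_M − 2·[D_c]_M = −(0) − 2·(1) − 2·(0) = -2
  L: −[k_r]_L − 2·[σ]_L − 2·[D_c]_L = −(0) − 2·(-1) − 2·(2) = -2
  T: −[k_r]_T − 2·[σ]_T − 2·[D_c]_T = −(-1) − 2·(-2) − 2·(-1) = 7
Net dimensions [M⁻² L⁻² T⁷] ≠ [1] — not dimensionless.

no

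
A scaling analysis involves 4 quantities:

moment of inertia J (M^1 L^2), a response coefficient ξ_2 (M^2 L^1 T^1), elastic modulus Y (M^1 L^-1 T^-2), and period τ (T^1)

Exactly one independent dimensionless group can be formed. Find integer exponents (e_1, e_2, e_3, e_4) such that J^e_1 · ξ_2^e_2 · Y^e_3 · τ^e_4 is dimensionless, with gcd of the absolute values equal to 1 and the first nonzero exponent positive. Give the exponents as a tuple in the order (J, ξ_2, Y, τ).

M: e_1·(1) + e_2·(2) + e_3·(1) + e_4·(0) = 0
L: e_1·(2) + e_2·(1) + e_3·(-1) + e_4·(0) = 0
T: e_1·(0) + e_2·(1) + e_3·(-2) + e_4·(1) = 0
Solving this homogeneous linear system for the smallest-integer solution (first nonzero entry positive) gives (1, -1, 1, 3).

(1, -1, 1, 3)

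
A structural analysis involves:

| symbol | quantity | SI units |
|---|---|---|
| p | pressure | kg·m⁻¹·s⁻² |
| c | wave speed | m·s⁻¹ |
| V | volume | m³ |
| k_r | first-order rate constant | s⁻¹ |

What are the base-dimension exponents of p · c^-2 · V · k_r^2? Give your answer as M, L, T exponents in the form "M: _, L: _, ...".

Collect each base-dimension exponent across the product:
  M: (1) − 2·(0) + (0) + 2·(0) = 1
  L: (-1) − 2·(1) + (3) + 2·(0) = 0
  T: (-2) − 2·(-1) + (0) + 2·(-1) = -2
So the dimensions are [M T⁻²].

M: 1, L: 0, T: -2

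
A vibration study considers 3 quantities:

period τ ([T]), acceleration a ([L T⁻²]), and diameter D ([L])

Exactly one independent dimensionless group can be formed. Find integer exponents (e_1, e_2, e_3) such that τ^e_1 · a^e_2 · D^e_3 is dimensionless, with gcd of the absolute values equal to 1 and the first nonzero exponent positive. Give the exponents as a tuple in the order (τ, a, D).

(2, 1, -1)

L: e_1·(0) + e_2·(1) + e_3·(1) = 0
T: e_1·(1) + e_2·(-2) + e_3·(0) = 0
Solving this homogeneous linear system for the smallest-integer solution (first nonzero entry positive) gives (2, 1, -1).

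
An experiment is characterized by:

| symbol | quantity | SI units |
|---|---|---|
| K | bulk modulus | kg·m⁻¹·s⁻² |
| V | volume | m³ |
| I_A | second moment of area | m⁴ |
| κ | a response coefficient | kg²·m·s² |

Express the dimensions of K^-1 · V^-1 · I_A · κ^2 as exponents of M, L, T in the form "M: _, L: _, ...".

Collect each base-dimension exponent across the product:
  M: −(1) − (0) + (0) + 2·(2) = 3
  L: −(-1) − (3) + (4) + 2·(1) = 4
  T: −(-2) − (0) + (0) + 2·(2) = 6
So the dimensions are [M³ L⁴ T⁶].

M: 3, L: 4, T: 6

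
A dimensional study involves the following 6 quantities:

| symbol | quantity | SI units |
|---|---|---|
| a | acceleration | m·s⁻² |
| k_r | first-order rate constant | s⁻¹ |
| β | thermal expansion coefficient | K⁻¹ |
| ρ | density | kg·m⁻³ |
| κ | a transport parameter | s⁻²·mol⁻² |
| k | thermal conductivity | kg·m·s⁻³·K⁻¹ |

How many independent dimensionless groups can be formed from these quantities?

1

There are 6 variables and 5 base dimensions (M, L, T, Θ, N).
The dimension matrix has rank 5.
Independent dimensionless groups: 6 − 5 = 1.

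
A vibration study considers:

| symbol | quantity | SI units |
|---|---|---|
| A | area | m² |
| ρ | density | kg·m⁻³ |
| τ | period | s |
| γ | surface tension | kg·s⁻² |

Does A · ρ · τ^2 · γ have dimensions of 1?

Sum the exponent of each base dimension across the product:
  M: [A]_M + [ρ]_M + 2·[τ]_M + [γ]_M = (0) + (1) + 2·(0) + (1) = 2
  L: [A]_L + [ρ]_L + 2·[τ]_L + [γ]_L = (2) + (-3) + 2·(0) + (0) = -1
  T: [A]_T + [ρ]_T + 2·[τ]_T + [γ]_T = (0) + (0) + 2·(1) + (-2) = 0
Net dimensions [M² L⁻¹] ≠ [1] — not dimensionless.

no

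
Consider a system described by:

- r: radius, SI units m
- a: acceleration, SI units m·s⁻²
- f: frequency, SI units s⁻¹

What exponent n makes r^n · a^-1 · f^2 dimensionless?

Balance the L exponent: (1)·n from r, plus −(1) + 2·(0) = -1 from the rest, must sum to zero.
n − 1 = 0, so n = 1.

1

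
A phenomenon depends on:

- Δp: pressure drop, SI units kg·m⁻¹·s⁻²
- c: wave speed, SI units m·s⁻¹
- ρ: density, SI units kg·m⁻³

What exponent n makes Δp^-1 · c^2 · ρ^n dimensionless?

1

Balance the M exponent: (1)·n from ρ, plus −(1) + 2·(0) = -1 from the rest, must sum to zero.
n − 1 = 0, so n = 1.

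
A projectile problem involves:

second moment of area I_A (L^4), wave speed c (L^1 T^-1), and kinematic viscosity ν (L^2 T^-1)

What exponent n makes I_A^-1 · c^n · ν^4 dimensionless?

Balance the L exponent: (1)·n from c, plus −(4) + 4·(2) = 4 from the rest, must sum to zero.
n + 4 = 0, so n = -4.

-4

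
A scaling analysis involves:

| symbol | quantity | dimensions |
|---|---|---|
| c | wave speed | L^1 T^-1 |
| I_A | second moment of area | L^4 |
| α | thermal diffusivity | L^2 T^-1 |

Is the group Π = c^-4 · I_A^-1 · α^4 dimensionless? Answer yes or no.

Sum the exponent of each base dimension across the product:
  L: −4·[c]_L − [I_A]_L + 4·[α]_L = −4·(1) − (4) + 4·(2) = 0
  T: −4·[c]_T − [I_A]_T + 4·[α]_T = −4·(-1) − (0) + 4·(-1) = 0
All base exponents vanish — dimensionless.

yes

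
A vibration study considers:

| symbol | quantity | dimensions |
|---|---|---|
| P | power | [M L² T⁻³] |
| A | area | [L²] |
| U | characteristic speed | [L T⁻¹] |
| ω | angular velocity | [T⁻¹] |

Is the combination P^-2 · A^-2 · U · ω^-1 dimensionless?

Sum the exponent of each base dimension across the product:
  M: −2·[P]_M − 2·[A]_M + [U]_M − [ω]_M = −2·(1) − 2·(0) + (0) − (0) = -2
  L: −2·[P]_L − 2·[A]_L + [U]_L − [ω]_L = −2·(2) − 2·(2) + (1) − (0) = -7
  T: −2·[P]_T − 2·[A]_T + [U]_T − [ω]_T = −2·(-3) − 2·(0) + (-1) − (-1) = 6
Net dimensions [M⁻² L⁻⁷ T⁶] ≠ [1] — not dimensionless.

no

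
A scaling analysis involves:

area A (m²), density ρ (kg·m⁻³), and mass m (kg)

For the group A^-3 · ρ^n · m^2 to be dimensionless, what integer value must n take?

-2

Balance the M exponent: (1)·n from ρ, plus −3·(0) + 2·(1) = 2 from the rest, must sum to zero.
n + 2 = 0, so n = -2.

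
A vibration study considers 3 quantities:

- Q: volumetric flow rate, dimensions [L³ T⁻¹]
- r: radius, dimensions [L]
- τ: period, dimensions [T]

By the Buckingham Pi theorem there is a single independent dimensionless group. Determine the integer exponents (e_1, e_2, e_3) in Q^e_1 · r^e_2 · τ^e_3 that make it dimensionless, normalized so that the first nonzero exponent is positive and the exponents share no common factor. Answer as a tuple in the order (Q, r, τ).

(1, -3, 1)

L: e_1·(3) + e_2·(1) + e_3·(0) = 0
T: e_1·(-1) + e_2·(0) + e_3·(1) = 0
Solving this homogeneous linear system for the smallest-integer solution (first nonzero entry positive) gives (1, -3, 1).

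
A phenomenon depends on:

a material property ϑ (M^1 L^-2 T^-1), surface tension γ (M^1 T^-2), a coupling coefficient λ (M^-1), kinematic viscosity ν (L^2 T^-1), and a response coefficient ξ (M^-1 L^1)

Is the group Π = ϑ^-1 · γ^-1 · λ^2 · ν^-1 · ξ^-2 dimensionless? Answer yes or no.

no

Sum the exponent of each base dimension across the product:
  M: −[ϑ]_M − [γ]_M + 2·[λ]_M − [ν]_M − 2·[ξ]_M = −(1) − (1) + 2·(-1) − (0) − 2·(-1) = -2
  L: −[ϑ]_L − [γ]_L + 2·[λ]_L − [ν]_L − 2·[ξ]_L = −(-2) − (0) + 2·(0) − (2) − 2·(1) = -2
  T: −[ϑ]_T − [γ]_T + 2·[λ]_T − [ν]_T − 2·[ξ]_T = −(-1) − (-2) + 2·(0) − (-1) − 2·(0) = 4
Net dimensions [M⁻² L⁻² T⁴] ≠ [1] — not dimensionless.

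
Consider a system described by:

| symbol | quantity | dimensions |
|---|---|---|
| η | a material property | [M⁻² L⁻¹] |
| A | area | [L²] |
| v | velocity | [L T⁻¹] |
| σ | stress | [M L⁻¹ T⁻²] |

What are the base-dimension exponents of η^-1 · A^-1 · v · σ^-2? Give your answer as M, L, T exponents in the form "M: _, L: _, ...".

M: 0, L: 2, T: 3

Collect each base-dimension exponent across the product:
  M: −(-2) − (0) + (0) − 2·(1) = 0
  L: −(-1) − (2) + (1) − 2·(-1) = 2
  T: −(0) − (0) + (-1) − 2·(-2) = 3
So the dimensions are [L² T³].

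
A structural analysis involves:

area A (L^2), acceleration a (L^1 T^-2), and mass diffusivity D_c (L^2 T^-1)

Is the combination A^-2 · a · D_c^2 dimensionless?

no

Sum the exponent of each base dimension across the product:
  L: −2·[A]_L + [a]_L + 2·[D_c]_L = −2·(2) + (1) + 2·(2) = 1
  T: −2·[A]_T + [a]_T + 2·[D_c]_T = −2·(0) + (-2) + 2·(-1) = -4
Net dimensions [L T⁻⁴] ≠ [1] — not dimensionless.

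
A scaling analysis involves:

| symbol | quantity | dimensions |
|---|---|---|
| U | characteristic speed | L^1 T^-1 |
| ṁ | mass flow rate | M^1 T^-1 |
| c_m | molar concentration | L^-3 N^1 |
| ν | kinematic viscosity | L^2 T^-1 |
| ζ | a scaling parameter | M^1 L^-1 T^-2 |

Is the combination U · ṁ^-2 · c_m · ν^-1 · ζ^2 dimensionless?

no

Sum the exponent of each base dimension across the product:
  M: [U]_M − 2·[ṁ]_M + [c_m]_M − [ν]_M + 2·[ζ]_M = (0) − 2·(1) + (0) − (0) + 2·(1) = 0
  L: [U]_L − 2·[ṁ]_L + [c_m]_L − [ν]_L + 2·[ζ]_L = (1) − 2·(0) + (-3) − (2) + 2·(-1) = -6
  T: [U]_T − 2·[ṁ]_T + [c_m]_T − [ν]_T + 2·[ζ]_T = (-1) − 2·(-1) + (0) − (-1) + 2·(-2) = -2
  N: [U]_N − 2·[ṁ]_N + [c_m]_N − [ν]_N + 2·[ζ]_N = (0) − 2·(0) + (1) − (0) + 2·(0) = 1
Net dimensions [L⁻⁶ T⁻² N] ≠ [1] — not dimensionless.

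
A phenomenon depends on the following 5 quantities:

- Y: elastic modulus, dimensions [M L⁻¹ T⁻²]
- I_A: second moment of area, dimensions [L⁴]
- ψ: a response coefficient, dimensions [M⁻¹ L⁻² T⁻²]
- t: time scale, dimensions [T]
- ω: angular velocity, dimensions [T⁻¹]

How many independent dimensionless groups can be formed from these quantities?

There are 5 variables and 3 base dimensions (M, L, T).
The dimension matrix has rank 3.
Independent dimensionless groups: 5 − 3 = 2.

2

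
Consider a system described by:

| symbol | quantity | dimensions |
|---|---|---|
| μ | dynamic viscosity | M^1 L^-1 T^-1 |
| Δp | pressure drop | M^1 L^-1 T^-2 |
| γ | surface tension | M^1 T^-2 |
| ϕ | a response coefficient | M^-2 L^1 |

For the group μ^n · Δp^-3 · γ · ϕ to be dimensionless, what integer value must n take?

4

Balance the M exponent: (1)·n from μ, plus −3·(1) + (1) + (-2) = -4 from the rest, must sum to zero.
n − 4 = 0, so n = 4.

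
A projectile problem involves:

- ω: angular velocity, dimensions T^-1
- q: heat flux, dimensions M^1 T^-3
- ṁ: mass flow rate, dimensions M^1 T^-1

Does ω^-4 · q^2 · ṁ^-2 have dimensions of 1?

yes

Sum the exponent of each base dimension across the product:
  M: −4·[ω]_M + 2·[q]_M − 2·[ṁ]_M = −4·(0) + 2·(1) − 2·(1) = 0
  L: −4·[ω]_L + 2·[q]_L − 2·[ṁ]_L = −4·(0) + 2·(0) − 2·(0) = 0
  T: −4·[ω]_T + 2·[q]_T − 2·[ṁ]_T = −4·(-1) + 2·(-3) − 2·(-1) = 0
All base exponents vanish — dimensionless.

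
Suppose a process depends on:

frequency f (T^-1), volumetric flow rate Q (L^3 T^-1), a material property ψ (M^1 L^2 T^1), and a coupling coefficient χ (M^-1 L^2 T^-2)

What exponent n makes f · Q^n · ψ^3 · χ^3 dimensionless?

Balance the L exponent: (3)·n from Q, plus (0) + 3·(2) + 3·(2) = 12 from the rest, must sum to zero.
3n + 12 = 0, so n = -4.

-4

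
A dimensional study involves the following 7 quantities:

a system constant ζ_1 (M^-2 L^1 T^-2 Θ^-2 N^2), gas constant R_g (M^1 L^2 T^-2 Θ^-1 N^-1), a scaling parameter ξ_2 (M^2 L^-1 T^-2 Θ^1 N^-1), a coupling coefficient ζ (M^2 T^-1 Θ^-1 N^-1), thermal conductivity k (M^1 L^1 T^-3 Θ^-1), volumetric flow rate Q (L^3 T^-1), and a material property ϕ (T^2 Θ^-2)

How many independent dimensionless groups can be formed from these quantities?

There are 7 variables and 5 base dimensions (M, L, T, Θ, N).
The dimension matrix has rank 5.
Independent dimensionless groups: 7 − 5 = 2.

2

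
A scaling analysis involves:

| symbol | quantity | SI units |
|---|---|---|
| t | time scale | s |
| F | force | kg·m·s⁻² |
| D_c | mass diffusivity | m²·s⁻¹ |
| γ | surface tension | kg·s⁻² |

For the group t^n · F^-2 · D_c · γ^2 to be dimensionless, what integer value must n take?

Balance the T exponent: (1)·n from t, plus −2·(-2) + (-1) + 2·(-2) = -1 from the rest, must sum to zero.
n − 1 = 0, so n = 1.

1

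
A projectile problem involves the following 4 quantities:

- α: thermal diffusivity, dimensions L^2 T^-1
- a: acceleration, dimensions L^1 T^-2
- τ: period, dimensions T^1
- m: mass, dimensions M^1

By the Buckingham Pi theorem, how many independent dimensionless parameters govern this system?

There are 4 variables and 3 base dimensions (M, L, T).
The dimension matrix has rank 3.
Independent dimensionless groups: 4 − 3 = 1.

1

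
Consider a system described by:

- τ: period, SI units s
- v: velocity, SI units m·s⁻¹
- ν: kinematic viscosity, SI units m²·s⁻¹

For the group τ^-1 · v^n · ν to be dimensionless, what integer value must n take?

-2

Balance the L exponent: (1)·n from v, plus −(0) + (2) = 2 from the rest, must sum to zero.
n + 2 = 0, so n = -2.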